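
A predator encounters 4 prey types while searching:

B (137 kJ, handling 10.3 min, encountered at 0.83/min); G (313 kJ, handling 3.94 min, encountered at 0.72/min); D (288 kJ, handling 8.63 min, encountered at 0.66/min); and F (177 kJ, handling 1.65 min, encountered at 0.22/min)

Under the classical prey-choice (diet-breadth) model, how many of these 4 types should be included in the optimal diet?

Profitabilities (E/h, kJ/min): F 107, G 79.4, D 33.4, B 13.3. Add prey in this order while the next type's profitability exceeds the intake rate on those already taken.
Rate on top 1: 28.57. G: 79.4 > 28.57 → include.
Rate on top 2: 62.93. D: 33.4 < 62.93 → exclude; stop.
Optimal diet: F, G — 2 of 4 types.

2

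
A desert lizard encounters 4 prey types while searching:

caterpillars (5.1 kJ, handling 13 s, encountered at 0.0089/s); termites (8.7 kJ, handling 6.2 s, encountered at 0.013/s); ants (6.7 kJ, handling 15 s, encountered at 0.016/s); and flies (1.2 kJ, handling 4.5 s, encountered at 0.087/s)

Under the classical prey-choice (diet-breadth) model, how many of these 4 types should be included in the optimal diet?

4

Rank by E/h (kJ/s): termites 1.4, ants 0.447, caterpillars 0.392, flies 0.267. Include each in turn until the next type's E/h falls below the running intake rate.
Rate on top 1: 0.1047. ants: 0.447 > 0.1047 → include.
Rate on top 2: 0.1668. caterpillars: 0.392 > 0.1668 → include.
Rate on top 3: 0.185. flies: 0.267 > 0.185 → include.
Optimal diet: termites, ants, caterpillars, flies — 4 of 4 types.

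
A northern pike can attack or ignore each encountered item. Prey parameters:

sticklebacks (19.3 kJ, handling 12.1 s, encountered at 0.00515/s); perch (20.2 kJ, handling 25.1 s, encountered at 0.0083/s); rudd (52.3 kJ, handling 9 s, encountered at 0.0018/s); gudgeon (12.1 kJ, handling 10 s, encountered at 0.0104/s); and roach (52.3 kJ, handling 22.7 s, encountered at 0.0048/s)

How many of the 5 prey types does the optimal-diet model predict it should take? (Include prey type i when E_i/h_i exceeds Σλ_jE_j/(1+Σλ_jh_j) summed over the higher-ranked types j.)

Rank by E/h (kJ/s): rudd 5.81, roach 2.3, sticklebacks 1.6, gudgeon 1.21, perch 0.805. Include each in turn until the next type's E/h falls below the running intake rate.
Rate on top 1: 0.09264. roach: 2.3 > 0.09264 → include.
Rate on top 2: 0.3068. sticklebacks: 1.6 > 0.3068 → include.
Rate on top 3: 0.3744. gudgeon: 1.21 > 0.3744 → include.
Rate on top 4: 0.4417. perch: 0.805 > 0.4417 → include.
Optimal diet: rudd, roach, sticklebacks, gudgeon, perch — 5 of 5 types.

5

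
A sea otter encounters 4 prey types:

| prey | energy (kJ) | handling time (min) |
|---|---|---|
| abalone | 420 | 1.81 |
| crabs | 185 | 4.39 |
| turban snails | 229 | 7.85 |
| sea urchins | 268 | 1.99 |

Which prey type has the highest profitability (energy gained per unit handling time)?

abalone

Profitability E/h (kJ/min): abalone = 420/1.81 = 232, crabs = 185/4.39 = 42.1, turban snails = 229/7.85 = 29.2, sea urchins = 268/1.99 = 135.
Ranked: abalone > sea urchins > crabs > turban snails.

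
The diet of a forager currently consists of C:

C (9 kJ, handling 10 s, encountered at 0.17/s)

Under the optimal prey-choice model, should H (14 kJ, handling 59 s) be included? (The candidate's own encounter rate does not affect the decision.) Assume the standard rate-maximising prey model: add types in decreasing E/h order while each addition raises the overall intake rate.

Intake rate on the current diet: R = (0.17×9) / (1 + 0.17×10) = 1.53/2.7 = 0.5667 kJ/s.
H: E/h = 14/59 = 0.2373 kJ/s.
Since 0.2373 < R, time spent handling H is better spent searching.

No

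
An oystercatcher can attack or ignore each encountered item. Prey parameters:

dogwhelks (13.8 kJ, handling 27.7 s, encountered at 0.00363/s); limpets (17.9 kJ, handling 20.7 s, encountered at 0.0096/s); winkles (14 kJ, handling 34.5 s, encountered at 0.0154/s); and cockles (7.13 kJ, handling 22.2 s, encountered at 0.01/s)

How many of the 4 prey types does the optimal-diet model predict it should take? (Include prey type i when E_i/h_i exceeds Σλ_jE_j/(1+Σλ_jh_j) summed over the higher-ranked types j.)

4

Profitabilities (E/h, kJ/s): limpets 0.865, dogwhelks 0.498, winkles 0.406, cockles 0.321. Add prey in this order while the next type's profitability exceeds the intake rate on those already taken.
Rate on top 1: 0.1434. dogwhelks: 0.498 > 0.1434 → include.
Rate on top 2: 0.1708. winkles: 0.406 > 0.1708 → include.
Rate on top 3: 0.239. cockles: 0.321 > 0.239 → include.
Optimal diet: limpets, dogwhelks, winkles, cockles — 4 of 4 types.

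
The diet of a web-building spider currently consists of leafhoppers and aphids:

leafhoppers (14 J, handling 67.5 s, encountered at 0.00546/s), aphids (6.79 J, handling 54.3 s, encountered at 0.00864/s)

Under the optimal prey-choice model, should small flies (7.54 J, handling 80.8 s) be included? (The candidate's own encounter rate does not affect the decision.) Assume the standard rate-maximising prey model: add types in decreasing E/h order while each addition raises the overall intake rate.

On leafhoppers and aphids alone, R = ΣλE/(1+Σλh) = 0.1351/1.838 = 0.07352 J/s.
Profitability of small flies: 7.54/80.8 = 0.09332 J/s.
0.09332 > 0.07352, so adding small flies raises the average — include it.

Yes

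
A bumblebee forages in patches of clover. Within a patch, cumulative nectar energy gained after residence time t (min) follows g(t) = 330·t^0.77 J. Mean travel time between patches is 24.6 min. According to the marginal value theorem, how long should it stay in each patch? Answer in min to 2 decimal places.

82.36 min

Optimal t* satisfies g'(t*) = g(t*)/(T + t*).
g'(t) = 0.77·330·t^-0.23. Setting 0.77·330·t^-0.23 = 330·t^0.77/(24.6+t) gives 0.77(24.6+t) = t, so 0.23·t = 0.77×24.6.
t* = 0.77×24.6/0.23 = 82.36 min.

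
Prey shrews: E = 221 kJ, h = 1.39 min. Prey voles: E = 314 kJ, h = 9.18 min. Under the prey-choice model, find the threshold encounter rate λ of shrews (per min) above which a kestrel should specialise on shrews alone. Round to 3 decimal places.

The zero-one rule: include voles iff E₂/h₂ > λE₁/(1+λh₁). Equality gives the switch point.
λE₁h₂ = E₂ + λE₂h₁ ⇒ λ = E₂/(E₁h₂ − E₂h₁) = 314/(2029 − 436.5) = 0.1972 per min.

0.197 per min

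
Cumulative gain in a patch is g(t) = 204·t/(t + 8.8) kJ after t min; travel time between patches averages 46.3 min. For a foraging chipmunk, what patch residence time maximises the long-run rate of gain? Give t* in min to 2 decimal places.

20.19 min

By the marginal value theorem, leave when the instantaneous gain rate g'(t) equals the habitat-wide average g(t)/(T + t).
g'(t) = 204·8.8/(t + 8.8)². Setting 204·8.8/(t+8.8)² = 204t/[(t+8.8)(46.3+t)] gives 8.8(46.3+t) = t(t+8.8), so t² = 8.8×46.3 = 407.4.
t* = √407.4 = 20.19 min.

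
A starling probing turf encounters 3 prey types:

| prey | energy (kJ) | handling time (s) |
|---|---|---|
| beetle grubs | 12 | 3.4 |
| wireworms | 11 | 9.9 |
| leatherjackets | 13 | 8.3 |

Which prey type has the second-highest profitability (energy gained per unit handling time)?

leatherjackets

Profitability E/h (kJ/s): beetle grubs = 12/3.4 = 3.53, wireworms = 11/9.9 = 1.11, leatherjackets = 13/8.3 = 1.57.
Ranked: beetle grubs > leatherjackets > wireworms.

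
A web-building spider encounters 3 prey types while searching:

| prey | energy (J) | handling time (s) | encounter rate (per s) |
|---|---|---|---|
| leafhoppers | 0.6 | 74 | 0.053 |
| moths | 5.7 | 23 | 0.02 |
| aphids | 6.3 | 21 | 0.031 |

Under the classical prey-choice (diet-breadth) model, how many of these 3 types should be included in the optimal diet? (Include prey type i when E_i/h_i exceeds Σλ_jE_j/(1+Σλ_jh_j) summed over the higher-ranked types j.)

Profitabilities (E/h, J/s): aphids 0.3, moths 0.248, leafhoppers 0.00811. Add prey in this order while the next type's profitability exceeds the intake rate on those already taken.
Rate on top 1: 0.1183. moths: 0.248 > 0.1183 → include.
Rate on top 2: 0.1465. leafhoppers: 0.00811 < 0.1465 → exclude; stop.
Optimal diet: aphids, moths — 2 of 3 types.

2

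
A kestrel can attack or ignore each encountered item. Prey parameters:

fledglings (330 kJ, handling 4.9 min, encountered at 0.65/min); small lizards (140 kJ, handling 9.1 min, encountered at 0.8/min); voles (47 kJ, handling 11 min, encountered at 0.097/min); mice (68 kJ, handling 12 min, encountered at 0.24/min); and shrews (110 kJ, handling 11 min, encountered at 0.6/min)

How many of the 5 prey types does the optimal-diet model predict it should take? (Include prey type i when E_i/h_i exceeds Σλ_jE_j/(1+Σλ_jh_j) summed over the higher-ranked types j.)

Rank by E/h (kJ/min): fledglings 67.3, small lizards 15.4, shrews 10, mice 5.67, voles 4.27. Include each in turn until the next type's E/h falls below the running intake rate.
Rate on top 1: 51.25. small lizards: 15.4 < 51.25 → exclude; stop.
Optimal diet: fledglings — 1 of 5 types.

1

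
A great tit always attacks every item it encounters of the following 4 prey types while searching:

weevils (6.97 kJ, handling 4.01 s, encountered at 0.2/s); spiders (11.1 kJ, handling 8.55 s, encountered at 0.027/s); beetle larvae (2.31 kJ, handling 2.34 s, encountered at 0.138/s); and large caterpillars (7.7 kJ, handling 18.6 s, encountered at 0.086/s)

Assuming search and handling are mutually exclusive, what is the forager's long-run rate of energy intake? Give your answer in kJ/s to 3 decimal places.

R = (0.2×6.97 + 0.027×11.1 + 0.138×2.31 + 0.086×7.7) / (1 + 0.2×4.01 + 0.027×8.55 + 0.138×2.34 + 0.086×18.6) = 2.675/3.955 = 0.6762 kJ/s.

0.676 kJ/s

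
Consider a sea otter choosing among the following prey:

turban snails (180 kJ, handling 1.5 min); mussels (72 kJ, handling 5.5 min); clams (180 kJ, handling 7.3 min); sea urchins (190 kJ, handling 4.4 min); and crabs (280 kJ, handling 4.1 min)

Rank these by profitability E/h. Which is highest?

turban snails

In descending order of E/h:
turban snails: 180/1.5 = 120 kJ/min
crabs: 280/4.1 = 68.3 kJ/min
sea urchins: 190/4.4 = 43.2 kJ/min
clams: 180/7.3 = 24.7 kJ/min
mussels: 72/5.5 = 13.1 kJ/min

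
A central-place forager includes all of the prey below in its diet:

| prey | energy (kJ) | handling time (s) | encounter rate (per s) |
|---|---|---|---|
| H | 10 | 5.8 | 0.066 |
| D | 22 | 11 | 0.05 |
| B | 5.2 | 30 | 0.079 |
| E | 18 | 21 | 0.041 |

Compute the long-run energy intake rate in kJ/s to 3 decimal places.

0.563 kJ/s

R = (0.066×10 + 0.05×22 + 0.079×5.2 + 0.041×18) / (1 + 0.066×5.8 + 0.05×11 + 0.079×30 + 0.041×21) = 2.909/5.164 = 0.5633 kJ/s.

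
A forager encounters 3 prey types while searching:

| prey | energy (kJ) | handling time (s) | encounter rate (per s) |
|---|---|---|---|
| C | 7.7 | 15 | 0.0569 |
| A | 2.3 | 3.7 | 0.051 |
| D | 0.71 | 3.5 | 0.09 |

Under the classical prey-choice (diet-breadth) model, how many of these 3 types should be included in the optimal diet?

2

Rank by E/h (kJ/s): A 0.622, C 0.513, D 0.203. Include each in turn until the next type's E/h falls below the running intake rate.
Rate on top 1: 0.09868. C: 0.513 > 0.09868 → include.
Rate on top 2: 0.272. D: 0.203 < 0.272 → exclude; stop.
Optimal diet: A, C — 2 of 3 types.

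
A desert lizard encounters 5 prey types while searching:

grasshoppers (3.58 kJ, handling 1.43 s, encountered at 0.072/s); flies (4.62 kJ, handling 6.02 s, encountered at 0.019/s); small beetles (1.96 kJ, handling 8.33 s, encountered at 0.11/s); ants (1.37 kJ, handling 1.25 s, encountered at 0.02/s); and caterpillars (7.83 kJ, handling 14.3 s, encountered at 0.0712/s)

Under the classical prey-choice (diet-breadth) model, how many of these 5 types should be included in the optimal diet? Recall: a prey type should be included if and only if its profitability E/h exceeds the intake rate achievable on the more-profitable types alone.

4

E/h in descending order: grasshoppers 2.5, ants 1.1, flies 0.767, caterpillars 0.548, small beetles 0.235 kJ/s. The optimal diet is the largest prefix of this list for which every included type satisfies E_i/h_i > R on the types above it.
Rate on top 1: 0.2337. ants: 1.1 > 0.2337 → include.
Rate on top 2: 0.2528. flies: 0.767 > 0.2528 → include.
Rate on top 3: 0.3002. caterpillars: 0.548 > 0.3002 → include.
Rate on top 4: 0.4116. small beetles: 0.235 < 0.4116 → exclude; stop.
Optimal diet: grasshoppers, ants, flies, caterpillars — 4 of 5 types.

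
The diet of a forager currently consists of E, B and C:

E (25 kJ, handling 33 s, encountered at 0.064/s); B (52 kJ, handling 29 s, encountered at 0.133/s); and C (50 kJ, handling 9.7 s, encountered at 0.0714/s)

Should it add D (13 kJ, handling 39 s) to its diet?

No

Intake rate on the current diet: R = (0.064×25 + 0.133×52 + 0.0714×50) / (1 + 0.064×33 + 0.133×29 + 0.0714×9.7) = 12.09/7.662 = 1.577 kJ/s.
D: E/h = 13/39 = 0.3333 kJ/s.
Since 0.3333 < R, time spent handling D is better spent searching.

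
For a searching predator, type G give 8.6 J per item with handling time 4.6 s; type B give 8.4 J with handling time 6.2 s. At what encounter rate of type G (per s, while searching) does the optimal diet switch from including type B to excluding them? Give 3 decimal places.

0.572 per s

Drop type B once their profitability E₂/h₂ falls below the rate achievable on type G alone: E₂/h₂ = λE₁/(1 + λh₁).
Solve for λ: λE₁h₂ = E₂(1 + λh₁) → λ(E₁h₂ − E₂h₁) = E₂ → λ = E₂/(E₁h₂ − E₂h₁).
λ = 8.4/(8.6×6.2 − 8.4×4.6) = 8.4/14.68 = 0.5722 per s.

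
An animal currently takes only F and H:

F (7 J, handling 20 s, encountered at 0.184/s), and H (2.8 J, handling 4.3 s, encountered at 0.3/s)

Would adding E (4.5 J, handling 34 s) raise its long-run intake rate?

Intake rate on the current diet: R = (0.184×7 + 0.3×2.8) / (1 + 0.184×20 + 0.3×4.3) = 2.128/5.97 = 0.3564 J/s.
E: E/h = 4.5/34 = 0.1324 J/s.
0.1324 < 0.3564, so adding E would lower the average — exclude it.

No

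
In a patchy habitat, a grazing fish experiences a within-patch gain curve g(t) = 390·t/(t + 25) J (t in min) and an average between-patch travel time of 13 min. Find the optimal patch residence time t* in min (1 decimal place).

By the marginal value theorem, leave when the instantaneous gain rate g'(t) equals the habitat-wide average g(t)/(T + t).
g'(t) = 390·25/(t + 25)². Setting 390·25/(t+25)² = 390t/[(t+25)(13+t)] gives 25(13+t) = t(t+25), so t² = 25×13 = 325.
t* = √325 = 18.03 min.

18.0 min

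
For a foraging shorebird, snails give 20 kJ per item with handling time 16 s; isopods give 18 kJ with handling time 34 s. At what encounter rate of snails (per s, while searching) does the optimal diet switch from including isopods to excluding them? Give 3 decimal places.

At the threshold, the rate on snails alone equals the profitability of isopods: λ·20/(1 + λ·16) = 18/34 = 0.5294.
Rearranging, λ(20 − 0.5294×16) = 0.5294, so λ = 0.5294/11.53 = 0.04592 per s.

0.046 per s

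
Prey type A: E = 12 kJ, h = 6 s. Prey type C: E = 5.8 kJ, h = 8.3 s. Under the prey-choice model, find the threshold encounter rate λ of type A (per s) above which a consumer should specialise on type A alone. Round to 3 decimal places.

The zero-one rule: include type C iff E₂/h₂ > λE₁/(1+λh₁). Equality gives the switch point.
λE₁h₂ = E₂ + λE₂h₁ ⇒ λ = E₂/(E₁h₂ − E₂h₁) = 5.8/(99.6 − 34.8) = 0.08951 per s.

0.090 per s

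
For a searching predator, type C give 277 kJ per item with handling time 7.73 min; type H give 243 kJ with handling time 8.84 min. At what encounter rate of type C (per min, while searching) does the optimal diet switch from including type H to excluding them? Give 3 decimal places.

At the threshold, the rate on type C alone equals the profitability of type H: λ·277/(1 + λ·7.73) = 243/8.84 = 27.49.
Rearranging, λ(277 − 27.49×7.73) = 27.49, so λ = 27.49/64.51 = 0.4261 per min.

0.426 per min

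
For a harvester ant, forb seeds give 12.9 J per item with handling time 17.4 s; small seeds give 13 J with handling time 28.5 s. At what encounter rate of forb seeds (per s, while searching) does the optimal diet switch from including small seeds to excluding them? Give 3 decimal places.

0.092 per s

At the threshold, the rate on forb seeds alone equals the profitability of small seeds: λ·12.9/(1 + λ·17.4) = 13/28.5 = 0.4561.
Rearranging, λ(12.9 − 0.4561×17.4) = 0.4561, so λ = 0.4561/4.963 = 0.09191 per s.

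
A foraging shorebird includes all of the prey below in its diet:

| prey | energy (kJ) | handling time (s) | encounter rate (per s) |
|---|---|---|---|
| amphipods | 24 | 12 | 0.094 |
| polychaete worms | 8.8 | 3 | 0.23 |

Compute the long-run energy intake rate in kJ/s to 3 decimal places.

R = (0.094×24 + 0.23×8.8) / (1 + 0.094×12 + 0.23×3) = 4.28/2.818 = 1.519 kJ/s.

1.519 kJ/s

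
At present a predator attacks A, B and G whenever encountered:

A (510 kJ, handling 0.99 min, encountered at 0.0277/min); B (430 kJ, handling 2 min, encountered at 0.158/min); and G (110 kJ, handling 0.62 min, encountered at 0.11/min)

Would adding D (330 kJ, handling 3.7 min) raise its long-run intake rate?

Yes

Intake rate on the current diet: R = (0.0277×510 + 0.158×430 + 0.11×110) / (1 + 0.0277×0.99 + 0.158×2 + 0.11×0.62) = 94.17/1.412 = 66.71 kJ/min.
Profitability of D: 330/3.7 = 89.19 kJ/min.
Since 89.19 > R, including D increases the long-run rate.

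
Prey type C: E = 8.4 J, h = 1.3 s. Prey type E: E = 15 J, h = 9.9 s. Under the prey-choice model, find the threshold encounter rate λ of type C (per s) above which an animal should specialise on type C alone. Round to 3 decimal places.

At the threshold, the rate on type C alone equals the profitability of type E: λ·8.4/(1 + λ·1.3) = 15/9.9 = 1.515.
Rearranging, λ(8.4 − 1.515×1.3) = 1.515, so λ = 1.515/6.43 = 0.2356 per s.

0.236 per s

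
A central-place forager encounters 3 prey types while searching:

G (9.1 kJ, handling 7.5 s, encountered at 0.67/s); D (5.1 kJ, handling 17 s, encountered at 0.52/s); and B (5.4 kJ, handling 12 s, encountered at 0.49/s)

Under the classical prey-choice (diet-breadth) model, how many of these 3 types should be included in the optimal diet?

E/h in descending order: G 1.21, B 0.45, D 0.3 kJ/s. The optimal diet is the largest prefix of this list for which every included type satisfies E_i/h_i > R on the types above it.
Rate on top 1: 1.012. B: 0.45 < 1.012 → exclude; stop.
Optimal diet: G — 1 of 3 types.

1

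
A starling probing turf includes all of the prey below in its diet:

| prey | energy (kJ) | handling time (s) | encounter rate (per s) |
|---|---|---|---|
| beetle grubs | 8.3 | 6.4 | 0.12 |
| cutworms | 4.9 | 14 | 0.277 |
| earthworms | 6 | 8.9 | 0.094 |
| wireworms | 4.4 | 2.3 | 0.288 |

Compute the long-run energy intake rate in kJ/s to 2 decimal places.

0.59 kJ/s

R = (0.12×8.3 + 0.277×4.9 + 0.094×6 + 0.288×4.4) / (1 + 0.12×6.4 + 0.277×14 + 0.094×8.9 + 0.288×2.3) = 4.184/7.145 = 0.5857 kJ/s.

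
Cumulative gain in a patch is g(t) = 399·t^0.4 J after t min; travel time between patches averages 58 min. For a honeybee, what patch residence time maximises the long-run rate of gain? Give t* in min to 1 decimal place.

Optimal t* satisfies g'(t*) = g(t*)/(T + t*).
g'(t) = 0.4·399·t^-0.6. Setting 0.4·399·t^-0.6 = 399·t^0.4/(58+t) gives 0.4(58+t) = t, so 0.60·t = 0.4×58.
t* = 0.4×58/0.60 = 38.67 min.

38.7 min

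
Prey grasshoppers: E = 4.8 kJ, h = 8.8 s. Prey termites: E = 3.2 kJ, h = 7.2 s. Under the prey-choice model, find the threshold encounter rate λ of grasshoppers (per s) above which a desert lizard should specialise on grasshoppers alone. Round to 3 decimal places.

0.500 per s

At the threshold, the rate on grasshoppers alone equals the profitability of termites: λ·4.8/(1 + λ·8.8) = 3.2/7.2 = 0.4444.
Rearranging, λ(4.8 − 0.4444×8.8) = 0.4444, so λ = 0.4444/0.8889 = 0.5 per s.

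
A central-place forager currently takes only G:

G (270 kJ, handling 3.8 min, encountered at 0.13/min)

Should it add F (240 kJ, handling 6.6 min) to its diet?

Intake rate on the current diet: R = (0.13×270) / (1 + 0.13×3.8) = 35.1/1.494 = 23.49 kJ/min.
F: E/h = 240/6.6 = 36.36 kJ/min.
Since 36.36 > R, including F increases the long-run rate.

Yes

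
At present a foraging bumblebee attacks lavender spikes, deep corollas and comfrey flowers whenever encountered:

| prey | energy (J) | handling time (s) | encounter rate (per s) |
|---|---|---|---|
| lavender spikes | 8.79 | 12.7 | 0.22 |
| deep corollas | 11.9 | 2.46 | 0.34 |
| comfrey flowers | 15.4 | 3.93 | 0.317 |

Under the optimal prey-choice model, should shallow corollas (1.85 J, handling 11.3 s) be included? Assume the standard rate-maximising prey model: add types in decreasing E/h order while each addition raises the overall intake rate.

No

Current rate: (0.22×8.79 + 0.34×11.9 + 0.317×15.4)/(1 + 0.22×12.7 + 0.34×2.46 + 0.317×3.93) = 1.848 J/s.
shallow corollas: E/h = 1.85/11.3 = 0.1637 J/s.
Since 0.1637 < R, time spent handling shallow corollas is better spent searching.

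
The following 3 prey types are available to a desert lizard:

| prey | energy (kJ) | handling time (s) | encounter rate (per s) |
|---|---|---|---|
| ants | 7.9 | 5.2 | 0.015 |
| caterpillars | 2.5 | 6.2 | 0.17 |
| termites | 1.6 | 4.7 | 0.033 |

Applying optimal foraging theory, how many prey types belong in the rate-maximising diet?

3

E/h in descending order: ants 1.52, caterpillars 0.403, termites 0.34 kJ/s. The optimal diet is the largest prefix of this list for which every included type satisfies E_i/h_i > R on the types above it.
Rate on top 1: 0.1099. caterpillars: 0.403 > 0.1099 → include.
Rate on top 2: 0.2549. termites: 0.34 > 0.2549 → include.
Optimal diet: ants, caterpillars, termites — 3 of 3 types.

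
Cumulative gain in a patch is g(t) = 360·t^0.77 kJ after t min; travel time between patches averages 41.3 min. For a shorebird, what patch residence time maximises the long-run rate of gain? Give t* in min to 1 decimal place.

By the marginal value theorem, leave when the instantaneous gain rate g'(t) equals the habitat-wide average g(t)/(T + t).
g'(t) = 0.77·360·t^-0.23. Setting 0.77·360·t^-0.23 = 360·t^0.77/(41.3+t) gives 0.77(41.3+t) = t, so 0.23·t = 0.77×41.3.
t* = 0.77×41.3/0.23 = 138.3 min.

138.3 min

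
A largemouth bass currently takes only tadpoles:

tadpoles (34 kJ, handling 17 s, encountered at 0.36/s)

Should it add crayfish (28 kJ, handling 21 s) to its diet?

On tadpoles alone, R = ΣλE/(1+Σλh) = 12.24/7.12 = 1.719 kJ/s.
crayfish: E/h = 28/21 = 1.333 kJ/s.
1.333 < 1.719, so adding crayfish would lower the average — exclude it.

No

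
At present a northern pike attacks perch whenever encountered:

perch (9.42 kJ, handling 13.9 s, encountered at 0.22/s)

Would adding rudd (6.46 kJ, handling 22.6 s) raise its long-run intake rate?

Current rate: (0.22×9.42)/(1 + 0.22×13.9) = 0.5107 kJ/s.
Profitability of rudd: 6.46/22.6 = 0.2858 kJ/s.
0.2858 < 0.5107, so adding rudd would lower the average — exclude it.

No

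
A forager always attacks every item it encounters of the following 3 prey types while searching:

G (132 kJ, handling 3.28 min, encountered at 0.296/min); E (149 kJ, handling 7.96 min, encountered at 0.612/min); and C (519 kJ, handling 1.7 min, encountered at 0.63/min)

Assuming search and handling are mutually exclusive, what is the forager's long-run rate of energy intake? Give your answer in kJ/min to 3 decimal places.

57.779 kJ/min

R = Σλ_iE_i / (1 + Σλ_ih_i)
Numerator: 0.296×132 + 0.612×149 + 0.63×519 = 457.2
Denominator: 1 + 0.296×3.28 + 0.612×7.96 + 0.63×1.7 = 7.913
R = 457.2/7.913 = 57.78 kJ/min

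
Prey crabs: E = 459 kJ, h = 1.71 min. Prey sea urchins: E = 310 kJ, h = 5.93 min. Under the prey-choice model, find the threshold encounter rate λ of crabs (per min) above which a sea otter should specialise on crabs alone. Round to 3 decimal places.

Drop sea urchins once their profitability E₂/h₂ falls below the rate achievable on crabs alone: E₂/h₂ = λE₁/(1 + λh₁).
Solve for λ: λE₁h₂ = E₂(1 + λh₁) → λ(E₁h₂ − E₂h₁) = E₂ → λ = E₂/(E₁h₂ − E₂h₁).
λ = 310/(459×5.93 − 310×1.71) = 310/2192 = 0.1414 per min.

0.141 per min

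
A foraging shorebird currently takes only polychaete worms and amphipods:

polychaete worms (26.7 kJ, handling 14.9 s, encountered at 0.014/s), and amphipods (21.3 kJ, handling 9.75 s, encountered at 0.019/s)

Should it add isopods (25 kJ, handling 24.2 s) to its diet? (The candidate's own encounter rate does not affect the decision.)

Yes

On polychaete worms and amphipods alone, R = ΣλE/(1+Σλh) = 0.7785/1.394 = 0.5585 kJ/s.
isopods: E/h = 25/24.2 = 1.033 kJ/s.
1.033 > 0.5585, so adding isopods raises the average — include it.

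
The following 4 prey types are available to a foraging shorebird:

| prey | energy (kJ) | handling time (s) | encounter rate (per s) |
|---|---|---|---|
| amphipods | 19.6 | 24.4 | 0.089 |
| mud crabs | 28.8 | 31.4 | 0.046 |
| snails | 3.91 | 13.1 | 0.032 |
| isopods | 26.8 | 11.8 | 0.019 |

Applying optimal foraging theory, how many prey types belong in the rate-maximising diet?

3

Rank by E/h (kJ/s): isopods 2.27, mud crabs 0.917, amphipods 0.803, snails 0.298. Include each in turn until the next type's E/h falls below the running intake rate.
Rate on top 1: 0.4159. mud crabs: 0.917 > 0.4159 → include.
Rate on top 2: 0.6873. amphipods: 0.803 > 0.6873 → include.
Rate on top 3: 0.7393. snails: 0.298 < 0.7393 → exclude; stop.
Optimal diet: isopods, mud crabs, amphipods — 3 of 4 types.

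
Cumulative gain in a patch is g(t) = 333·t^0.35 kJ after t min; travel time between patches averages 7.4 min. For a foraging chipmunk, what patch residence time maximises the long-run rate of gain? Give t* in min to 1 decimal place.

4.0 min

Optimal t* satisfies g'(t*) = g(t*)/(T + t*).
g'(t) = 0.35·333·t^-0.65. Setting 0.35·333·t^-0.65 = 333·t^0.35/(7.4+t) gives 0.35(7.4+t) = t, so 0.65·t = 0.35×7.4.
t* = 0.35×7.4/0.65 = 3.985 min.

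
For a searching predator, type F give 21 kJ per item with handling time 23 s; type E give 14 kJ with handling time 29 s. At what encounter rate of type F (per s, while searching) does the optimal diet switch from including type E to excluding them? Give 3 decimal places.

At the threshold, the rate on type F alone equals the profitability of type E: λ·21/(1 + λ·23) = 14/29 = 0.4828.
Rearranging, λ(21 − 0.4828×23) = 0.4828, so λ = 0.4828/9.897 = 0.04878 per s.

0.049 per s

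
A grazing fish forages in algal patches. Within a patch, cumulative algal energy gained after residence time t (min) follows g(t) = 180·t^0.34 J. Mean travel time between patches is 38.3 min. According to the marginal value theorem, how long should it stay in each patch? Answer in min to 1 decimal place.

19.7 min

Optimal t* satisfies g'(t*) = g(t*)/(T + t*).
g'(t) = 0.34·180·t^-0.66. Setting 0.34·180·t^-0.66 = 180·t^0.34/(38.3+t) gives 0.34(38.3+t) = t, so 0.66·t = 0.34×38.3.
t* = 0.34×38.3/0.66 = 19.73 min.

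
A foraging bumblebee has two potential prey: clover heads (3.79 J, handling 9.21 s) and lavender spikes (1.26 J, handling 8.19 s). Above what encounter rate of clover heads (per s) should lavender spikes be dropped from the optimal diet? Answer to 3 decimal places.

0.065 per s

At the threshold, the rate on clover heads alone equals the profitability of lavender spikes: λ·3.79/(1 + λ·9.21) = 1.26/8.19 = 0.1538.
Rearranging, λ(3.79 − 0.1538×9.21) = 0.1538, so λ = 0.1538/2.373 = 0.06483 per s.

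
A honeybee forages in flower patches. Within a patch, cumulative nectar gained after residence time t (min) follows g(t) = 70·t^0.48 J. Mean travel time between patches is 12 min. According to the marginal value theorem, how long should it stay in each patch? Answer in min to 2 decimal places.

11.08 min

By the marginal value theorem, leave when the instantaneous gain rate g'(t) equals the habitat-wide average g(t)/(T + t).
g'(t) = 0.48·70·t^-0.52. Setting 0.48·70·t^-0.52 = 70·t^0.48/(12+t) gives 0.48(12+t) = t, so 0.52·t = 0.48×12.
t* = 0.48×12/0.52 = 11.08 min.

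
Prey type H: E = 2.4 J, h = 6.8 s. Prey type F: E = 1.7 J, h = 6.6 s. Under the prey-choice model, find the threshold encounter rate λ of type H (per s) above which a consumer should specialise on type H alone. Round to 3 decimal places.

0.397 per s

At the threshold, the rate on type H alone equals the profitability of type F: λ·2.4/(1 + λ·6.8) = 1.7/6.6 = 0.2576.
Rearranging, λ(2.4 − 0.2576×6.8) = 0.2576, so λ = 0.2576/0.6485 = 0.3972 per s.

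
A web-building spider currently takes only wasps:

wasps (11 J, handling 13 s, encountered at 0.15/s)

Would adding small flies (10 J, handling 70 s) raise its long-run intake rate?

Current rate: (0.15×11)/(1 + 0.15×13) = 0.5593 J/s.
Profitability of small flies: 10/70 = 0.1429 J/s.
Since 0.1429 < R, time spent handling small flies is better spent searching.

No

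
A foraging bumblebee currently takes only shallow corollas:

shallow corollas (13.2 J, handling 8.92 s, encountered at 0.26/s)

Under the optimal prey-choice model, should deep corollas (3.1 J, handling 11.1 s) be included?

No

Intake rate on the current diet: R = (0.26×13.2) / (1 + 0.26×8.92) = 3.432/3.319 = 1.034 J/s.
deep corollas: E/h = 3.1/11.1 = 0.2793 J/s.
0.2793 < 1.034, so adding deep corollas would lower the average — exclude it.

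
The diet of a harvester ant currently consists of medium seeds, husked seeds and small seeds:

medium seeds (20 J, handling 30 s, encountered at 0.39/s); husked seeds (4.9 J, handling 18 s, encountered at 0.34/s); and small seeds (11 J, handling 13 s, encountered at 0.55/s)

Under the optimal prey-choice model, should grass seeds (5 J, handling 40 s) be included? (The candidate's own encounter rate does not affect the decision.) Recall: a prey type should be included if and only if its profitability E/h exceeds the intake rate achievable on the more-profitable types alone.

No

Intake rate on the current diet: R = (0.39×20 + 0.34×4.9 + 0.55×11) / (1 + 0.39×30 + 0.34×18 + 0.55×13) = 15.52/25.97 = 0.5975 J/s.
grass seeds: E/h = 5/40 = 0.125 J/s.
0.125 < 0.5975, so adding grass seeds would lower the average — exclude it.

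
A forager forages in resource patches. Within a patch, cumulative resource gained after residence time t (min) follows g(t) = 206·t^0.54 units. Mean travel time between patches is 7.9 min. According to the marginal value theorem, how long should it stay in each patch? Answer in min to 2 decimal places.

9.27 min

Optimal t* satisfies g'(t*) = g(t*)/(T + t*).
g'(t) = 0.54·206·t^-0.46. Setting 0.54·206·t^-0.46 = 206·t^0.54/(7.9+t) gives 0.54(7.9+t) = t, so 0.46·t = 0.54×7.9.
t* = 0.54×7.9/0.46 = 9.274 min.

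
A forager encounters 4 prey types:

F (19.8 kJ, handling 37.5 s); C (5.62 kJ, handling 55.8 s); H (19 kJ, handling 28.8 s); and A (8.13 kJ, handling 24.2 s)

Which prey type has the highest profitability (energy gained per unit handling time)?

In descending order of E/h:
H: 19/28.8 = 0.66 kJ/s
F: 19.8/37.5 = 0.528 kJ/s
A: 8.13/24.2 = 0.336 kJ/s
C: 5.62/55.8 = 0.101 kJ/s

H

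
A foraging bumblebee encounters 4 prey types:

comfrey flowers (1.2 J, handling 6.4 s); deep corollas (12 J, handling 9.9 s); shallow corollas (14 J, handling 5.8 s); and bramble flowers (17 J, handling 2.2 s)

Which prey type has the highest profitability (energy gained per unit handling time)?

bramble flowers

In descending order of E/h:
bramble flowers: 17/2.2 = 7.73 J/s
shallow corollas: 14/5.8 = 2.41 J/s
deep corollas: 12/9.9 = 1.21 J/s
comfrey flowers: 1.2/6.4 = 0.187 J/s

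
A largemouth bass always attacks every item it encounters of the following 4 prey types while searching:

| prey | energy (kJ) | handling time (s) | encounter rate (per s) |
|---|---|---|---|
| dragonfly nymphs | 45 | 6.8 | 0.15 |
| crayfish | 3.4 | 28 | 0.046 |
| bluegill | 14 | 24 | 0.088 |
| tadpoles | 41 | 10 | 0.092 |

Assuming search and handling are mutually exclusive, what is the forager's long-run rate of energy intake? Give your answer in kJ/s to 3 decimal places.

R = Σλ_iE_i / (1 + Σλ_ih_i)
Numerator: 0.15×45 + 0.046×3.4 + 0.088×14 + 0.092×41 = 11.91
Denominator: 1 + 0.15×6.8 + 0.046×28 + 0.088×24 + 0.092×10 = 6.34
R = 11.91/6.34 = 1.879 kJ/s

1.879 kJ/s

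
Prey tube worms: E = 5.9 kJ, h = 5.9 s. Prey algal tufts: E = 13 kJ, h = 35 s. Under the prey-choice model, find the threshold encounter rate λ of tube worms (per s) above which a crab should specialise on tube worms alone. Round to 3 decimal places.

0.100 per s

The zero-one rule: include algal tufts iff E₂/h₂ > λE₁/(1+λh₁). Equality gives the switch point.
λE₁h₂ = E₂ + λE₂h₁ ⇒ λ = E₂/(E₁h₂ − E₂h₁) = 13/(206.5 − 76.7) = 0.1002 per s.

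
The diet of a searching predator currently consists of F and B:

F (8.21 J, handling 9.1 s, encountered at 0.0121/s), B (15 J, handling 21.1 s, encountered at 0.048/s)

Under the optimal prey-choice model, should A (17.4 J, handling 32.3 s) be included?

Yes

Current rate: (0.0121×8.21 + 0.048×15)/(1 + 0.0121×9.1 + 0.048×21.1) = 0.386 J/s.
Profitability of A: 17.4/32.3 = 0.5387 J/s.
Since 0.5387 > R, including A increases the long-run rate.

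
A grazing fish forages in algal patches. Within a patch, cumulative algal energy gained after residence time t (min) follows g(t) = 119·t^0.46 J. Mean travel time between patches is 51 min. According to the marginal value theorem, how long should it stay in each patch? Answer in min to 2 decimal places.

Maximise g(t)/(T+t): set derivative to zero → g'(t)(T+t) = g(t).
g'(t) = 0.46·119·t^-0.54. Setting 0.46·119·t^-0.54 = 119·t^0.46/(51+t) gives 0.46(51+t) = t, so 0.54·t = 0.46×51.
t* = 0.46×51/0.54 = 43.44 min.

43.44 min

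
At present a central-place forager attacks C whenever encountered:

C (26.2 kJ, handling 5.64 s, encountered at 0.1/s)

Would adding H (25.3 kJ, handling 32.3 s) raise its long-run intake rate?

Intake rate on the current diet: R = (0.1×26.2) / (1 + 0.1×5.64) = 2.62/1.564 = 1.675 kJ/s.
Profitability of H: 25.3/32.3 = 0.7833 kJ/s.
Since 0.7833 < R, time spent handling H is better spent searching.

No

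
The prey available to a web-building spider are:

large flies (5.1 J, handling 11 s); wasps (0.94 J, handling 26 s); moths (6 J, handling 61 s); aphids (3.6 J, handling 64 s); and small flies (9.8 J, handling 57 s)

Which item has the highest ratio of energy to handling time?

In descending order of E/h:
large flies: 5.1/11 = 0.464 J/s
small flies: 9.8/57 = 0.172 J/s
moths: 6/61 = 0.0984 J/s
aphids: 3.6/64 = 0.0563 J/s
wasps: 0.94/26 = 0.0362 J/s

large flies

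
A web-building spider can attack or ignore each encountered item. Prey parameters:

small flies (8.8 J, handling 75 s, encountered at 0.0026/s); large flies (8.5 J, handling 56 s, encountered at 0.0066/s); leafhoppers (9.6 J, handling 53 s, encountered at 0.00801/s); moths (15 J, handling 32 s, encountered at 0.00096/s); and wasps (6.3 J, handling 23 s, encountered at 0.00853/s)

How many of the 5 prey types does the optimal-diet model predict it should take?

5

Rank by E/h (J/s): moths 0.469, wasps 0.274, leafhoppers 0.181, large flies 0.152, small flies 0.117. Include each in turn until the next type's E/h falls below the running intake rate.
Rate on top 1: 0.01397. wasps: 0.274 > 0.01397 → include.
Rate on top 2: 0.05554. leafhoppers: 0.181 > 0.05554 → include.
Rate on top 3: 0.08782. large flies: 0.152 > 0.08782 → include.
Rate on top 4: 0.09952. small flies: 0.117 > 0.09952 → include.
Optimal diet: moths, wasps, leafhoppers, large flies, small flies — 5 of 5 types.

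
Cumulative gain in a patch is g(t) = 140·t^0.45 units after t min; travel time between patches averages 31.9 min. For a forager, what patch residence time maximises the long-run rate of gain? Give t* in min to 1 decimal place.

26.1 min

Optimal t* satisfies g'(t*) = g(t*)/(T + t*).
g'(t) = 0.45·140·t^-0.55. Setting 0.45·140·t^-0.55 = 140·t^0.45/(31.9+t) gives 0.45(31.9+t) = t, so 0.55·t = 0.45×31.9.
t* = 0.45×31.9/0.55 = 26.1 min.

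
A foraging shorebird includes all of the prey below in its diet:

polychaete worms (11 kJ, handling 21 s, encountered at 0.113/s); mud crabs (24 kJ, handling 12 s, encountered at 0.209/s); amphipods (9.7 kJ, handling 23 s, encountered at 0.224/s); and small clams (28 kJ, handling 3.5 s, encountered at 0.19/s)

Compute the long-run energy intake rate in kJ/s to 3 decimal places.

Energy encountered per unit search time: 0.113×11 + 0.209×24 + 0.224×9.7 + 0.19×28 = 13.75 kJ/s.
Handling time per unit search time: 0.113×21 + 0.209×12 + 0.224×23 + 0.19×3.5 = 10.7.
Rate = 13.75/(1 + 10.7) = 1.176 kJ/s.

1.176 kJ/s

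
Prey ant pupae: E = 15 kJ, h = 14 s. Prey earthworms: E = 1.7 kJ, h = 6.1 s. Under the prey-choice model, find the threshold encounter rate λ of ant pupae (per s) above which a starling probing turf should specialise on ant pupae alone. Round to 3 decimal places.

0.025 per s

The zero-one rule: include earthworms iff E₂/h₂ > λE₁/(1+λh₁). Equality gives the switch point.
λE₁h₂ = E₂ + λE₂h₁ ⇒ λ = E₂/(E₁h₂ − E₂h₁) = 1.7/(91.5 − 23.8) = 0.02511 per s.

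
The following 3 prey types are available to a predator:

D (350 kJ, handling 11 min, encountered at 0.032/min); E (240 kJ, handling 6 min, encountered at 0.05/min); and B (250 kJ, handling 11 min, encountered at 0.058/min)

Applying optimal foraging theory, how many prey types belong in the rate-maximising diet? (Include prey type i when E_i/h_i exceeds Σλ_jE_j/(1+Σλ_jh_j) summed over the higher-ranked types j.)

E/h in descending order: E 40, D 31.8, B 22.7 kJ/min. The optimal diet is the largest prefix of this list for which every included type satisfies E_i/h_i > R on the types above it.
Rate on top 1: 9.231. D: 31.8 > 9.231 → include.
Rate on top 2: 14.04. B: 22.7 > 14.04 → include.
Optimal diet: E, D, B — 3 of 3 types.

3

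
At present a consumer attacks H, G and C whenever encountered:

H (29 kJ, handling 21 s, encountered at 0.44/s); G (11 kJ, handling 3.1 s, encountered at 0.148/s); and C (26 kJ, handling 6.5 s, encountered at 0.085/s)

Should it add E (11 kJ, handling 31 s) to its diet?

No

Intake rate on the current diet: R = (0.44×29 + 0.148×11 + 0.085×26) / (1 + 0.44×21 + 0.148×3.1 + 0.085×6.5) = 16.6/11.25 = 1.475 kJ/s.
Profitability of E: 11/31 = 0.3548 kJ/s.
Since 0.3548 < R, time spent handling E is better spent searching.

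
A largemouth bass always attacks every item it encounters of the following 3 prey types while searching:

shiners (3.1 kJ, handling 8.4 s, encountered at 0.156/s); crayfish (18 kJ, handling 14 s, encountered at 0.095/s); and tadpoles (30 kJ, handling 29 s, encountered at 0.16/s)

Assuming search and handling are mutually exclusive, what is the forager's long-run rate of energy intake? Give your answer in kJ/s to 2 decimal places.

R = Σλ_iE_i / (1 + Σλ_ih_i)
Numerator: 0.156×3.1 + 0.095×18 + 0.16×30 = 6.994
Denominator: 1 + 0.156×8.4 + 0.095×14 + 0.16×29 = 8.28
R = 6.994/8.28 = 0.8446 kJ/s

0.84 kJ/s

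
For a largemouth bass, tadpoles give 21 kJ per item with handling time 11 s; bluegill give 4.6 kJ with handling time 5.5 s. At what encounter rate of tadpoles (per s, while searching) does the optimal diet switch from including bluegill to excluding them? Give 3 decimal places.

0.071 per s

At the threshold, the rate on tadpoles alone equals the profitability of bluegill: λ·21/(1 + λ·11) = 4.6/5.5 = 0.8364.
Rearranging, λ(21 − 0.8364×11) = 0.8364, so λ = 0.8364/11.8 = 0.07088 per s.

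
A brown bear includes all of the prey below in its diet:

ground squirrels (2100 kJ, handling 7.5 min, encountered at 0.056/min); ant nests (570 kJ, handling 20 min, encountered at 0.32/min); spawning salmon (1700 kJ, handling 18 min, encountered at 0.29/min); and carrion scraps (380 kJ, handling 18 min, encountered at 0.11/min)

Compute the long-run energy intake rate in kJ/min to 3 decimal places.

Energy encountered per unit search time: 0.056×2100 + 0.32×570 + 0.29×1700 + 0.11×380 = 834.8 kJ/min.
Handling time per unit search time: 0.056×7.5 + 0.32×20 + 0.29×18 + 0.11×18 = 14.02.
Rate = 834.8/(1 + 14.02) = 55.58 kJ/min.

55.579 kJ/min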